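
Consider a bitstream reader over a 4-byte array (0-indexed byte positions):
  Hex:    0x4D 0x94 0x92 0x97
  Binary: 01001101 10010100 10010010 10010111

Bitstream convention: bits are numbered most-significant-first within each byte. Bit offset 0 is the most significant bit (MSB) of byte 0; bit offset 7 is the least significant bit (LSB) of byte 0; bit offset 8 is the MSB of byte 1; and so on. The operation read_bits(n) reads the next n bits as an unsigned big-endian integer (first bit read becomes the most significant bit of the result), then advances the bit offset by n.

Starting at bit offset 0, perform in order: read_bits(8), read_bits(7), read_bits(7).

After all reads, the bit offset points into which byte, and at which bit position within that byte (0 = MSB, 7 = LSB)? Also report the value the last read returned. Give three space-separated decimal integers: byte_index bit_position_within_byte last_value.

Answer: 2 6 36

Derivation:
Read 1: bits[0:8] width=8 -> value=77 (bin 01001101); offset now 8 = byte 1 bit 0; 24 bits remain
Read 2: bits[8:15] width=7 -> value=74 (bin 1001010); offset now 15 = byte 1 bit 7; 17 bits remain
Read 3: bits[15:22] width=7 -> value=36 (bin 0100100); offset now 22 = byte 2 bit 6; 10 bits remain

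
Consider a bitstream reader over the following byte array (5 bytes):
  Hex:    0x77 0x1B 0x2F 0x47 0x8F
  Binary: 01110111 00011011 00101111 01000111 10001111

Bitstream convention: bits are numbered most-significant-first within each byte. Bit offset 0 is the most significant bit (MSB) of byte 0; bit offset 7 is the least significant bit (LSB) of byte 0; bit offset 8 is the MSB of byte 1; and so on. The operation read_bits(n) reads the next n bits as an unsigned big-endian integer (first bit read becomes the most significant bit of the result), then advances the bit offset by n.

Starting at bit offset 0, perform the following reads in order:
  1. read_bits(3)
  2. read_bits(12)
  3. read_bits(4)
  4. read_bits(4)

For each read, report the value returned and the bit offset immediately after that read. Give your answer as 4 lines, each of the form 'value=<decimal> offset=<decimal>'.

Read 1: bits[0:3] width=3 -> value=3 (bin 011); offset now 3 = byte 0 bit 3; 37 bits remain
Read 2: bits[3:15] width=12 -> value=2957 (bin 101110001101); offset now 15 = byte 1 bit 7; 25 bits remain
Read 3: bits[15:19] width=4 -> value=9 (bin 1001); offset now 19 = byte 2 bit 3; 21 bits remain
Read 4: bits[19:23] width=4 -> value=7 (bin 0111); offset now 23 = byte 2 bit 7; 17 bits remain

Answer: value=3 offset=3
value=2957 offset=15
value=9 offset=19
value=7 offset=23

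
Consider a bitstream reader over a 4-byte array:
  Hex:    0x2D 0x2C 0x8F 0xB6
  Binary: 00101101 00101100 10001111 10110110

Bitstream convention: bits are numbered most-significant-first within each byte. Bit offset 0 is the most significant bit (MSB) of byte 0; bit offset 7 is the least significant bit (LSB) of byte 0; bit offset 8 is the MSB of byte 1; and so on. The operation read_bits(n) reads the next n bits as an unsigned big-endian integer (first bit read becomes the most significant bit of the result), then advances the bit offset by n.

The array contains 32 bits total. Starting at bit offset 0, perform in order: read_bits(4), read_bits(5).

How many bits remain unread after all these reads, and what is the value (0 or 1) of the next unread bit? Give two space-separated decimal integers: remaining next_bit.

Answer: 23 0

Derivation:
Read 1: bits[0:4] width=4 -> value=2 (bin 0010); offset now 4 = byte 0 bit 4; 28 bits remain
Read 2: bits[4:9] width=5 -> value=26 (bin 11010); offset now 9 = byte 1 bit 1; 23 bits remain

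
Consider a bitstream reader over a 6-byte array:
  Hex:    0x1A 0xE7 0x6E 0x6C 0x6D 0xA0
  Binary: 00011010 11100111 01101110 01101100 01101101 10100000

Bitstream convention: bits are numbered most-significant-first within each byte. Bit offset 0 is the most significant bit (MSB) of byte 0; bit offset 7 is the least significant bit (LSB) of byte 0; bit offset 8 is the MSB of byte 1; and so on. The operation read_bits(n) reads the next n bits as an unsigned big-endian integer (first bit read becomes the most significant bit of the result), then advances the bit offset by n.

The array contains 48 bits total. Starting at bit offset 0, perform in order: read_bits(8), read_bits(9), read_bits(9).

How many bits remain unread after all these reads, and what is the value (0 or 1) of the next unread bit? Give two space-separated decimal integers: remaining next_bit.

Read 1: bits[0:8] width=8 -> value=26 (bin 00011010); offset now 8 = byte 1 bit 0; 40 bits remain
Read 2: bits[8:17] width=9 -> value=462 (bin 111001110); offset now 17 = byte 2 bit 1; 31 bits remain
Read 3: bits[17:26] width=9 -> value=441 (bin 110111001); offset now 26 = byte 3 bit 2; 22 bits remain

Answer: 22 1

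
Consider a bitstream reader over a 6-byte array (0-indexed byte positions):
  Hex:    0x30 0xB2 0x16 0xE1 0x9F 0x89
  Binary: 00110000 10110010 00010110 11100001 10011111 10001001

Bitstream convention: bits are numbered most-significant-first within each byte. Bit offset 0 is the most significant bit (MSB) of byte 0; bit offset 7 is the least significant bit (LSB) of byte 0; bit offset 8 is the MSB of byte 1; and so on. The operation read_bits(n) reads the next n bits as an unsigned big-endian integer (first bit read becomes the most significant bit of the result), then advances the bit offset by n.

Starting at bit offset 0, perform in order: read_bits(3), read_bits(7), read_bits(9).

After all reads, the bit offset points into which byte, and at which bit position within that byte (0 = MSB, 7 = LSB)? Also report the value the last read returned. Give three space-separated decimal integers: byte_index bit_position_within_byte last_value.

Answer: 2 3 400

Derivation:
Read 1: bits[0:3] width=3 -> value=1 (bin 001); offset now 3 = byte 0 bit 3; 45 bits remain
Read 2: bits[3:10] width=7 -> value=66 (bin 1000010); offset now 10 = byte 1 bit 2; 38 bits remain
Read 3: bits[10:19] width=9 -> value=400 (bin 110010000); offset now 19 = byte 2 bit 3; 29 bits remain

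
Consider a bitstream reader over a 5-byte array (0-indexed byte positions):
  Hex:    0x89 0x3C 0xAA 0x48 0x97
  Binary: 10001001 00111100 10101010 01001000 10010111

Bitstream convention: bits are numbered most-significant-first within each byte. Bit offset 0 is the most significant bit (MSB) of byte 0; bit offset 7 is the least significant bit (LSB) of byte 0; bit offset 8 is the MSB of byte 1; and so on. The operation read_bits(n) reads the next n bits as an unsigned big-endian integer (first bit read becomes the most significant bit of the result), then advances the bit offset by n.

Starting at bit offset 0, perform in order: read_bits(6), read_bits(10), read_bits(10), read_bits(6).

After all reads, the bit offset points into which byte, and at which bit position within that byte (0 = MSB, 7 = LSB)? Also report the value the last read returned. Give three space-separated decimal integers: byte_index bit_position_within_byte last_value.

Read 1: bits[0:6] width=6 -> value=34 (bin 100010); offset now 6 = byte 0 bit 6; 34 bits remain
Read 2: bits[6:16] width=10 -> value=316 (bin 0100111100); offset now 16 = byte 2 bit 0; 24 bits remain
Read 3: bits[16:26] width=10 -> value=681 (bin 1010101001); offset now 26 = byte 3 bit 2; 14 bits remain
Read 4: bits[26:32] width=6 -> value=8 (bin 001000); offset now 32 = byte 4 bit 0; 8 bits remain

Answer: 4 0 8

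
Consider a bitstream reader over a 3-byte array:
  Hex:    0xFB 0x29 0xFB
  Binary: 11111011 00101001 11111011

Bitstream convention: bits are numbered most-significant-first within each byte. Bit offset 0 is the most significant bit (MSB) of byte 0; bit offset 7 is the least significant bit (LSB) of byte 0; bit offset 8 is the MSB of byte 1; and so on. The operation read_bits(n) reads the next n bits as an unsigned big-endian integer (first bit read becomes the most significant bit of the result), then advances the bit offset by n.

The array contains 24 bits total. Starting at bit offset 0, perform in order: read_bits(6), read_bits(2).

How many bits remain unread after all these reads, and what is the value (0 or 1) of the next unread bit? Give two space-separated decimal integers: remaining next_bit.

Read 1: bits[0:6] width=6 -> value=62 (bin 111110); offset now 6 = byte 0 bit 6; 18 bits remain
Read 2: bits[6:8] width=2 -> value=3 (bin 11); offset now 8 = byte 1 bit 0; 16 bits remain

Answer: 16 0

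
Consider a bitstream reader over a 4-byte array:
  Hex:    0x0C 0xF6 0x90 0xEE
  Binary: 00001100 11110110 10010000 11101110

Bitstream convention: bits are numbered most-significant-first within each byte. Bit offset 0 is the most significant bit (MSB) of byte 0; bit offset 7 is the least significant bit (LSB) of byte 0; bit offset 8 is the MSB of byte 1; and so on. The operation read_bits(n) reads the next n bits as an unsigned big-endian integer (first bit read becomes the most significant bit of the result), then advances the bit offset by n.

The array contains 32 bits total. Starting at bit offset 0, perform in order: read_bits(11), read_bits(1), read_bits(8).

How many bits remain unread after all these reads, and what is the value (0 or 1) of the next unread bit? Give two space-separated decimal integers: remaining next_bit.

Read 1: bits[0:11] width=11 -> value=103 (bin 00001100111); offset now 11 = byte 1 bit 3; 21 bits remain
Read 2: bits[11:12] width=1 -> value=1 (bin 1); offset now 12 = byte 1 bit 4; 20 bits remain
Read 3: bits[12:20] width=8 -> value=105 (bin 01101001); offset now 20 = byte 2 bit 4; 12 bits remain

Answer: 12 0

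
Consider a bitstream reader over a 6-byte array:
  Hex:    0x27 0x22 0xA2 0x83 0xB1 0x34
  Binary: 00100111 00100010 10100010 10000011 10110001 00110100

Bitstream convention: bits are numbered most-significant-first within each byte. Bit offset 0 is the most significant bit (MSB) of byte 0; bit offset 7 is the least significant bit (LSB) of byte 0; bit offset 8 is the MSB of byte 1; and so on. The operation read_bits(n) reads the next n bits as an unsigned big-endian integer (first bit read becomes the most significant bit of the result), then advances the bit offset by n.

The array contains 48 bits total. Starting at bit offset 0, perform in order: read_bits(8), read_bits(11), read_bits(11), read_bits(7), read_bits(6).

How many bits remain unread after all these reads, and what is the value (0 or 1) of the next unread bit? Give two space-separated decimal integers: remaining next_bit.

Read 1: bits[0:8] width=8 -> value=39 (bin 00100111); offset now 8 = byte 1 bit 0; 40 bits remain
Read 2: bits[8:19] width=11 -> value=277 (bin 00100010101); offset now 19 = byte 2 bit 3; 29 bits remain
Read 3: bits[19:30] width=11 -> value=160 (bin 00010100000); offset now 30 = byte 3 bit 6; 18 bits remain
Read 4: bits[30:37] width=7 -> value=118 (bin 1110110); offset now 37 = byte 4 bit 5; 11 bits remain
Read 5: bits[37:43] width=6 -> value=9 (bin 001001); offset now 43 = byte 5 bit 3; 5 bits remain

Answer: 5 1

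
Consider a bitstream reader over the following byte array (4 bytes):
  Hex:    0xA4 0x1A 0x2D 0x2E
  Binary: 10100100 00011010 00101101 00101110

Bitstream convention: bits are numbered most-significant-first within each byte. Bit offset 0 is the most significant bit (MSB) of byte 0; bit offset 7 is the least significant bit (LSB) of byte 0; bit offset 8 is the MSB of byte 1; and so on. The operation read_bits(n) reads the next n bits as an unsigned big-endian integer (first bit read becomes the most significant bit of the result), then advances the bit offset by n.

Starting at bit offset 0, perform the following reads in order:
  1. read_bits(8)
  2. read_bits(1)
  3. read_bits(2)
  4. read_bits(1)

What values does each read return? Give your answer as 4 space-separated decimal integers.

Read 1: bits[0:8] width=8 -> value=164 (bin 10100100); offset now 8 = byte 1 bit 0; 24 bits remain
Read 2: bits[8:9] width=1 -> value=0 (bin 0); offset now 9 = byte 1 bit 1; 23 bits remain
Read 3: bits[9:11] width=2 -> value=0 (bin 00); offset now 11 = byte 1 bit 3; 21 bits remain
Read 4: bits[11:12] width=1 -> value=1 (bin 1); offset now 12 = byte 1 bit 4; 20 bits remain

Answer: 164 0 0 1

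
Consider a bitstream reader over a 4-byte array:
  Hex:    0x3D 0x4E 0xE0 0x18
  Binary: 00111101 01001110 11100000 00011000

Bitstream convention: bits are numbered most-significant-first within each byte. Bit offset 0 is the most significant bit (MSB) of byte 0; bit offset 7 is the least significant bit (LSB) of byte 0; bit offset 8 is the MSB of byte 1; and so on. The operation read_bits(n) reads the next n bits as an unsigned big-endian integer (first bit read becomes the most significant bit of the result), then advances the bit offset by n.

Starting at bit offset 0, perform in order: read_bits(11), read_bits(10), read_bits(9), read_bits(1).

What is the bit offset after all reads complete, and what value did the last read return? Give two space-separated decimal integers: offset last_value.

Read 1: bits[0:11] width=11 -> value=490 (bin 00111101010); offset now 11 = byte 1 bit 3; 21 bits remain
Read 2: bits[11:21] width=10 -> value=476 (bin 0111011100); offset now 21 = byte 2 bit 5; 11 bits remain
Read 3: bits[21:30] width=9 -> value=6 (bin 000000110); offset now 30 = byte 3 bit 6; 2 bits remain
Read 4: bits[30:31] width=1 -> value=0 (bin 0); offset now 31 = byte 3 bit 7; 1 bits remain

Answer: 31 0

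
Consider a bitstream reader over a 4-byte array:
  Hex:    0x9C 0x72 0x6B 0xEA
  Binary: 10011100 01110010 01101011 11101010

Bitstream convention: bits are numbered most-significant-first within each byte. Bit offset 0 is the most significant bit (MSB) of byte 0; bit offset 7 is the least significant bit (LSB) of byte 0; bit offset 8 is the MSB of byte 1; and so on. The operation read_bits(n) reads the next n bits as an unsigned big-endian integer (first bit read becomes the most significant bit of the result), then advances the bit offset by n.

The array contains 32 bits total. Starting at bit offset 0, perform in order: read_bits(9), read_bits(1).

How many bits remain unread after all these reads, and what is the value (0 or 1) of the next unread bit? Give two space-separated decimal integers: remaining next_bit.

Answer: 22 1

Derivation:
Read 1: bits[0:9] width=9 -> value=312 (bin 100111000); offset now 9 = byte 1 bit 1; 23 bits remain
Read 2: bits[9:10] width=1 -> value=1 (bin 1); offset now 10 = byte 1 bit 2; 22 bits remain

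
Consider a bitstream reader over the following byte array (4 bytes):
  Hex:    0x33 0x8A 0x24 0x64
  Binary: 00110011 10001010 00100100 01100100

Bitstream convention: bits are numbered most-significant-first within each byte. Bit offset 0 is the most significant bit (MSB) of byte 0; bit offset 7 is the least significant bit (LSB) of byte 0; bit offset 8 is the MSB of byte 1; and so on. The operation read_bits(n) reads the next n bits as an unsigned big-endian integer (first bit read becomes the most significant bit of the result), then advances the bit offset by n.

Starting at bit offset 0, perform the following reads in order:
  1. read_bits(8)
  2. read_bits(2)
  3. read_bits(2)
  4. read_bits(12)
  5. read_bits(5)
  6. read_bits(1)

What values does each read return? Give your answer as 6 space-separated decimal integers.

Read 1: bits[0:8] width=8 -> value=51 (bin 00110011); offset now 8 = byte 1 bit 0; 24 bits remain
Read 2: bits[8:10] width=2 -> value=2 (bin 10); offset now 10 = byte 1 bit 2; 22 bits remain
Read 3: bits[10:12] width=2 -> value=0 (bin 00); offset now 12 = byte 1 bit 4; 20 bits remain
Read 4: bits[12:24] width=12 -> value=2596 (bin 101000100100); offset now 24 = byte 3 bit 0; 8 bits remain
Read 5: bits[24:29] width=5 -> value=12 (bin 01100); offset now 29 = byte 3 bit 5; 3 bits remain
Read 6: bits[29:30] width=1 -> value=1 (bin 1); offset now 30 = byte 3 bit 6; 2 bits remain

Answer: 51 2 0 2596 12 1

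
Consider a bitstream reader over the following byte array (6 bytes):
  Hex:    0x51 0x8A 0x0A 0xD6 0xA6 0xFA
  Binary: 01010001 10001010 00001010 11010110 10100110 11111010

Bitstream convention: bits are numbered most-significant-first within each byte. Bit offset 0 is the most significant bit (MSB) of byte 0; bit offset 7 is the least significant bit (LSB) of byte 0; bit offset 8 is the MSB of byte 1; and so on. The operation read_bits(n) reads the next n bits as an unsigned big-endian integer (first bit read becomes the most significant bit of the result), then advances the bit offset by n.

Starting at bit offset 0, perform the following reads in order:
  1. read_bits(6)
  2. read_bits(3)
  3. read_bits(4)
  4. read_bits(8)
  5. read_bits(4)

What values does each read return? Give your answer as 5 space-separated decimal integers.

Answer: 20 3 1 65 5

Derivation:
Read 1: bits[0:6] width=6 -> value=20 (bin 010100); offset now 6 = byte 0 bit 6; 42 bits remain
Read 2: bits[6:9] width=3 -> value=3 (bin 011); offset now 9 = byte 1 bit 1; 39 bits remain
Read 3: bits[9:13] width=4 -> value=1 (bin 0001); offset now 13 = byte 1 bit 5; 35 bits remain
Read 4: bits[13:21] width=8 -> value=65 (bin 01000001); offset now 21 = byte 2 bit 5; 27 bits remain
Read 5: bits[21:25] width=4 -> value=5 (bin 0101); offset now 25 = byte 3 bit 1; 23 bits remain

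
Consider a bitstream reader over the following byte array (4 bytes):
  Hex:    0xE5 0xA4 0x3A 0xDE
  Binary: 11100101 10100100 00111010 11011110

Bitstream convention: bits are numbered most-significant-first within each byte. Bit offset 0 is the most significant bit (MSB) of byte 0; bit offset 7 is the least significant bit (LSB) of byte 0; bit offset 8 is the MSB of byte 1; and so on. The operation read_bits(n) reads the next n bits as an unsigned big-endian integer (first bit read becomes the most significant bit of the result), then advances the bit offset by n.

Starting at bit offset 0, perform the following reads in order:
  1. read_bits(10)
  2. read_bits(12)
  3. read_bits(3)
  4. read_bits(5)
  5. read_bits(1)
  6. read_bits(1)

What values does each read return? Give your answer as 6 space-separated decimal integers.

Answer: 918 2318 5 23 1 0

Derivation:
Read 1: bits[0:10] width=10 -> value=918 (bin 1110010110); offset now 10 = byte 1 bit 2; 22 bits remain
Read 2: bits[10:22] width=12 -> value=2318 (bin 100100001110); offset now 22 = byte 2 bit 6; 10 bits remain
Read 3: bits[22:25] width=3 -> value=5 (bin 101); offset now 25 = byte 3 bit 1; 7 bits remain
Read 4: bits[25:30] width=5 -> value=23 (bin 10111); offset now 30 = byte 3 bit 6; 2 bits remain
Read 5: bits[30:31] width=1 -> value=1 (bin 1); offset now 31 = byte 3 bit 7; 1 bits remain
Read 6: bits[31:32] width=1 -> value=0 (bin 0); offset now 32 = byte 4 bit 0; 0 bits remain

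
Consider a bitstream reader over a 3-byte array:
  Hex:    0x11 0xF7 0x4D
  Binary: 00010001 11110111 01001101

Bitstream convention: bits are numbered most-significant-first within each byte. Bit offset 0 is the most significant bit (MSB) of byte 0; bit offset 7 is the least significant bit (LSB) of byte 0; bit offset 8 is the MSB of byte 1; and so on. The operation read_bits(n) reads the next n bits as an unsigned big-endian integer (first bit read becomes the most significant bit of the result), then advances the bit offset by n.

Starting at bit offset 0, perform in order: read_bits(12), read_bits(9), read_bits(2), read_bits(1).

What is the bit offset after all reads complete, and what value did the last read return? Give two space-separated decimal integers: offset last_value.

Read 1: bits[0:12] width=12 -> value=287 (bin 000100011111); offset now 12 = byte 1 bit 4; 12 bits remain
Read 2: bits[12:21] width=9 -> value=233 (bin 011101001); offset now 21 = byte 2 bit 5; 3 bits remain
Read 3: bits[21:23] width=2 -> value=2 (bin 10); offset now 23 = byte 2 bit 7; 1 bits remain
Read 4: bits[23:24] width=1 -> value=1 (bin 1); offset now 24 = byte 3 bit 0; 0 bits remain

Answer: 24 1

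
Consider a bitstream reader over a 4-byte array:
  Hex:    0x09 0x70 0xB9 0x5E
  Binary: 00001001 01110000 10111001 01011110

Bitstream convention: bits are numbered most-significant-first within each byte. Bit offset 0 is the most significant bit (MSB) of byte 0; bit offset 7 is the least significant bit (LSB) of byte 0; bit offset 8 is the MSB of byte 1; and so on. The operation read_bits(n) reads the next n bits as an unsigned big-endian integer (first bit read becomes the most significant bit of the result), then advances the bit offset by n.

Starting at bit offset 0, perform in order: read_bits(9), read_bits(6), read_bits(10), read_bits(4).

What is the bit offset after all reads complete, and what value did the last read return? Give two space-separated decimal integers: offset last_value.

Read 1: bits[0:9] width=9 -> value=18 (bin 000010010); offset now 9 = byte 1 bit 1; 23 bits remain
Read 2: bits[9:15] width=6 -> value=56 (bin 111000); offset now 15 = byte 1 bit 7; 17 bits remain
Read 3: bits[15:25] width=10 -> value=370 (bin 0101110010); offset now 25 = byte 3 bit 1; 7 bits remain
Read 4: bits[25:29] width=4 -> value=11 (bin 1011); offset now 29 = byte 3 bit 5; 3 bits remain

Answer: 29 11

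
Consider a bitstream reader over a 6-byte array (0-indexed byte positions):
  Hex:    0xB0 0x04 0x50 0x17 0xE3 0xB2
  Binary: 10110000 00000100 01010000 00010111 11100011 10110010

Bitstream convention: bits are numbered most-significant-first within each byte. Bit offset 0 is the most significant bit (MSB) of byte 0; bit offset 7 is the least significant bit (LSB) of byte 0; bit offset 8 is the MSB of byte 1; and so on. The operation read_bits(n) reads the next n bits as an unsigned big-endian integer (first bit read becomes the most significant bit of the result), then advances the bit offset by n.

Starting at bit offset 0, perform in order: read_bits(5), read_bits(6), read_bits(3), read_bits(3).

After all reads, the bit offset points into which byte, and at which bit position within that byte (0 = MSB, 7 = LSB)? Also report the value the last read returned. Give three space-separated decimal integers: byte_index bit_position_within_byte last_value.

Answer: 2 1 0

Derivation:
Read 1: bits[0:5] width=5 -> value=22 (bin 10110); offset now 5 = byte 0 bit 5; 43 bits remain
Read 2: bits[5:11] width=6 -> value=0 (bin 000000); offset now 11 = byte 1 bit 3; 37 bits remain
Read 3: bits[11:14] width=3 -> value=1 (bin 001); offset now 14 = byte 1 bit 6; 34 bits remain
Read 4: bits[14:17] width=3 -> value=0 (bin 000); offset now 17 = byte 2 bit 1; 31 bits remain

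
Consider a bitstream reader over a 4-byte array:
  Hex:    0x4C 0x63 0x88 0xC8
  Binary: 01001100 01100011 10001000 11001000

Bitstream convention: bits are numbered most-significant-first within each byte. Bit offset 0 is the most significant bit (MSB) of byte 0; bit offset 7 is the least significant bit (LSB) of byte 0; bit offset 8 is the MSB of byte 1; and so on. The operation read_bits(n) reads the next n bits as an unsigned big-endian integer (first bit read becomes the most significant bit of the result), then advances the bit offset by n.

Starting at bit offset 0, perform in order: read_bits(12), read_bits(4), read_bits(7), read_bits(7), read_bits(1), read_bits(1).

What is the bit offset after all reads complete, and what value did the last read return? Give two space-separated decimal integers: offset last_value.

Read 1: bits[0:12] width=12 -> value=1222 (bin 010011000110); offset now 12 = byte 1 bit 4; 20 bits remain
Read 2: bits[12:16] width=4 -> value=3 (bin 0011); offset now 16 = byte 2 bit 0; 16 bits remain
Read 3: bits[16:23] width=7 -> value=68 (bin 1000100); offset now 23 = byte 2 bit 7; 9 bits remain
Read 4: bits[23:30] width=7 -> value=50 (bin 0110010); offset now 30 = byte 3 bit 6; 2 bits remain
Read 5: bits[30:31] width=1 -> value=0 (bin 0); offset now 31 = byte 3 bit 7; 1 bits remain
Read 6: bits[31:32] width=1 -> value=0 (bin 0); offset now 32 = byte 4 bit 0; 0 bits remain

Answer: 32 0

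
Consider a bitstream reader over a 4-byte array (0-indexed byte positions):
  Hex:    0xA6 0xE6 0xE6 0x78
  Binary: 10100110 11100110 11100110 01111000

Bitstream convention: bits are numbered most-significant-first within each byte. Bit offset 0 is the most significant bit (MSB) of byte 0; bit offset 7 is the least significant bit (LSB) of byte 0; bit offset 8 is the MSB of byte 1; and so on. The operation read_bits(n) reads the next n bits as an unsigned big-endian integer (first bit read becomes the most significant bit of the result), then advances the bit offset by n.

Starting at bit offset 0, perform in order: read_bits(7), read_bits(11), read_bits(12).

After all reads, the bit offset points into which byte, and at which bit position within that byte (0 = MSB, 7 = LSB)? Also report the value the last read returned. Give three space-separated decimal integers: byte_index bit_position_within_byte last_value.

Read 1: bits[0:7] width=7 -> value=83 (bin 1010011); offset now 7 = byte 0 bit 7; 25 bits remain
Read 2: bits[7:18] width=11 -> value=923 (bin 01110011011); offset now 18 = byte 2 bit 2; 14 bits remain
Read 3: bits[18:30] width=12 -> value=2462 (bin 100110011110); offset now 30 = byte 3 bit 6; 2 bits remain

Answer: 3 6 2462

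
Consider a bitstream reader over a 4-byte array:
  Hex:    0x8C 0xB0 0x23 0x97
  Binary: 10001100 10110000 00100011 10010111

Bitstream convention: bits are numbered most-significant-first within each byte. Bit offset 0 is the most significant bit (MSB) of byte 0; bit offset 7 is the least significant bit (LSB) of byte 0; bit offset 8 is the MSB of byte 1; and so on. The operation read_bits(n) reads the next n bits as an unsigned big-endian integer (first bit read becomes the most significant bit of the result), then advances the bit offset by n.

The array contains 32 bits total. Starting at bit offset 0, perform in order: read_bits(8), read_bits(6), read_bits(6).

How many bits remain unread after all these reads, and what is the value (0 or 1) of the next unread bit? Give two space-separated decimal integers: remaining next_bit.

Read 1: bits[0:8] width=8 -> value=140 (bin 10001100); offset now 8 = byte 1 bit 0; 24 bits remain
Read 2: bits[8:14] width=6 -> value=44 (bin 101100); offset now 14 = byte 1 bit 6; 18 bits remain
Read 3: bits[14:20] width=6 -> value=2 (bin 000010); offset now 20 = byte 2 bit 4; 12 bits remain

Answer: 12 0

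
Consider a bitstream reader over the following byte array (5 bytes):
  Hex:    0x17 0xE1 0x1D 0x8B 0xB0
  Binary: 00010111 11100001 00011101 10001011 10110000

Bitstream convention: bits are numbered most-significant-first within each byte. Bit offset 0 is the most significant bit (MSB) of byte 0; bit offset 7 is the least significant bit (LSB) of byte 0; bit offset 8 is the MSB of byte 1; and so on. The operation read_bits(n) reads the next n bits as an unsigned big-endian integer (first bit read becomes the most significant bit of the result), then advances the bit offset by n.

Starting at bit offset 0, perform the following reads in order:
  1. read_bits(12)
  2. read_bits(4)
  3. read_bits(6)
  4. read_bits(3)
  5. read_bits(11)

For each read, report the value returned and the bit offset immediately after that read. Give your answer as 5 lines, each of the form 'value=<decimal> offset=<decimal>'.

Read 1: bits[0:12] width=12 -> value=382 (bin 000101111110); offset now 12 = byte 1 bit 4; 28 bits remain
Read 2: bits[12:16] width=4 -> value=1 (bin 0001); offset now 16 = byte 2 bit 0; 24 bits remain
Read 3: bits[16:22] width=6 -> value=7 (bin 000111); offset now 22 = byte 2 bit 6; 18 bits remain
Read 4: bits[22:25] width=3 -> value=3 (bin 011); offset now 25 = byte 3 bit 1; 15 bits remain
Read 5: bits[25:36] width=11 -> value=187 (bin 00010111011); offset now 36 = byte 4 bit 4; 4 bits remain

Answer: value=382 offset=12
value=1 offset=16
value=7 offset=22
value=3 offset=25
value=187 offset=36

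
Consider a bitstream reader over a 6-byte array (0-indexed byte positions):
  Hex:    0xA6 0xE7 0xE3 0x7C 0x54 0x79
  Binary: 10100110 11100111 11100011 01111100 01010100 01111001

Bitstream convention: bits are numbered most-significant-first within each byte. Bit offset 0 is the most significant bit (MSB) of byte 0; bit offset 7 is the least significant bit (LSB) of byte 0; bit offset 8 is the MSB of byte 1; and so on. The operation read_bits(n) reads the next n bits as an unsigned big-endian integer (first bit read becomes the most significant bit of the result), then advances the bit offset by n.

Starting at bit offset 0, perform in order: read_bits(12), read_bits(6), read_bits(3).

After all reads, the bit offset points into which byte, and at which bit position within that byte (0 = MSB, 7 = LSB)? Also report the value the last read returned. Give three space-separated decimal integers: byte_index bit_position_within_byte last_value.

Read 1: bits[0:12] width=12 -> value=2670 (bin 101001101110); offset now 12 = byte 1 bit 4; 36 bits remain
Read 2: bits[12:18] width=6 -> value=31 (bin 011111); offset now 18 = byte 2 bit 2; 30 bits remain
Read 3: bits[18:21] width=3 -> value=4 (bin 100); offset now 21 = byte 2 bit 5; 27 bits remain

Answer: 2 5 4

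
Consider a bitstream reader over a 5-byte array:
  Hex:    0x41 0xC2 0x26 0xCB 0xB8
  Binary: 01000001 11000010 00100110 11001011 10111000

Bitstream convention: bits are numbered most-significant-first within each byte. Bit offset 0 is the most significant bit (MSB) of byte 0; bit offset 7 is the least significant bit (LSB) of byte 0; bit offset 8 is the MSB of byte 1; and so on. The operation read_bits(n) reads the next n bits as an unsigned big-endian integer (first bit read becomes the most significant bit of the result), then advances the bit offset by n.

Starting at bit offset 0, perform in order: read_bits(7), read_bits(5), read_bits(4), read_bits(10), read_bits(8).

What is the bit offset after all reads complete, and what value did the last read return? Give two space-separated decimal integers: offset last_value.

Answer: 34 46

Derivation:
Read 1: bits[0:7] width=7 -> value=32 (bin 0100000); offset now 7 = byte 0 bit 7; 33 bits remain
Read 2: bits[7:12] width=5 -> value=28 (bin 11100); offset now 12 = byte 1 bit 4; 28 bits remain
Read 3: bits[12:16] width=4 -> value=2 (bin 0010); offset now 16 = byte 2 bit 0; 24 bits remain
Read 4: bits[16:26] width=10 -> value=155 (bin 0010011011); offset now 26 = byte 3 bit 2; 14 bits remain
Read 5: bits[26:34] width=8 -> value=46 (bin 00101110); offset now 34 = byte 4 bit 2; 6 bits remain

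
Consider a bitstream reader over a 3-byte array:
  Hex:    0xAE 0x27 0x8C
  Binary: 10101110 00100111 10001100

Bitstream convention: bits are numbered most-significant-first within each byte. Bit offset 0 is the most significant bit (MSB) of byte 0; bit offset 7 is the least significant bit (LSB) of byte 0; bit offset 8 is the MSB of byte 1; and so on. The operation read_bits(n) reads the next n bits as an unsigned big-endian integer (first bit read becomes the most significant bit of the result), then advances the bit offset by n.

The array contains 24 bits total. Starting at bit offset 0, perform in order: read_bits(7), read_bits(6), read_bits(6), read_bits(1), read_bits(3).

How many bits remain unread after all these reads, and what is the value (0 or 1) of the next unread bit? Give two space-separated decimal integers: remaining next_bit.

Answer: 1 0

Derivation:
Read 1: bits[0:7] width=7 -> value=87 (bin 1010111); offset now 7 = byte 0 bit 7; 17 bits remain
Read 2: bits[7:13] width=6 -> value=4 (bin 000100); offset now 13 = byte 1 bit 5; 11 bits remain
Read 3: bits[13:19] width=6 -> value=60 (bin 111100); offset now 19 = byte 2 bit 3; 5 bits remain
Read 4: bits[19:20] width=1 -> value=0 (bin 0); offset now 20 = byte 2 bit 4; 4 bits remain
Read 5: bits[20:23] width=3 -> value=6 (bin 110); offset now 23 = byte 2 bit 7; 1 bits remain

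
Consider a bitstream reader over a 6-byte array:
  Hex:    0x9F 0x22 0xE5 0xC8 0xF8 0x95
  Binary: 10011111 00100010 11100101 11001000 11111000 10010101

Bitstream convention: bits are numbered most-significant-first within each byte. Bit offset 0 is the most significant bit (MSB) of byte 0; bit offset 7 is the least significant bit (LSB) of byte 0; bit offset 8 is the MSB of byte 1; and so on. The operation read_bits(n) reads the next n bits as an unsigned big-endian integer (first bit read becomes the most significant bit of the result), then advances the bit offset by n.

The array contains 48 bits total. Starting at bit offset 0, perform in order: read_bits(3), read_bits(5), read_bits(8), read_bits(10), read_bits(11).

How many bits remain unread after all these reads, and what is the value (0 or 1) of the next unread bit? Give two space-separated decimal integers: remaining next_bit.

Answer: 11 0

Derivation:
Read 1: bits[0:3] width=3 -> value=4 (bin 100); offset now 3 = byte 0 bit 3; 45 bits remain
Read 2: bits[3:8] width=5 -> value=31 (bin 11111); offset now 8 = byte 1 bit 0; 40 bits remain
Read 3: bits[8:16] width=8 -> value=34 (bin 00100010); offset now 16 = byte 2 bit 0; 32 bits remain
Read 4: bits[16:26] width=10 -> value=919 (bin 1110010111); offset now 26 = byte 3 bit 2; 22 bits remain
Read 5: bits[26:37] width=11 -> value=287 (bin 00100011111); offset now 37 = byte 4 bit 5; 11 bits remain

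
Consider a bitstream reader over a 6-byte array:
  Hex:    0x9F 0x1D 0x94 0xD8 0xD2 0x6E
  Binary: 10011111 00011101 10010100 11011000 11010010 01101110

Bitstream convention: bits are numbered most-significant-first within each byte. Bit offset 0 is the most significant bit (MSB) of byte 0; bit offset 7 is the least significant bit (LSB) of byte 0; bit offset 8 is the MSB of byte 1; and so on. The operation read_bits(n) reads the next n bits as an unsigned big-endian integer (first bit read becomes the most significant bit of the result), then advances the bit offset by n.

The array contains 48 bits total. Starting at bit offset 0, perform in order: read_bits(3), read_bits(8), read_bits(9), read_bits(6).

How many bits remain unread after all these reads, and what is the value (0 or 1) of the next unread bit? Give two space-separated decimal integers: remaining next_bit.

Answer: 22 0

Derivation:
Read 1: bits[0:3] width=3 -> value=4 (bin 100); offset now 3 = byte 0 bit 3; 45 bits remain
Read 2: bits[3:11] width=8 -> value=248 (bin 11111000); offset now 11 = byte 1 bit 3; 37 bits remain
Read 3: bits[11:20] width=9 -> value=473 (bin 111011001); offset now 20 = byte 2 bit 4; 28 bits remain
Read 4: bits[20:26] width=6 -> value=19 (bin 010011); offset now 26 = byte 3 bit 2; 22 bits remain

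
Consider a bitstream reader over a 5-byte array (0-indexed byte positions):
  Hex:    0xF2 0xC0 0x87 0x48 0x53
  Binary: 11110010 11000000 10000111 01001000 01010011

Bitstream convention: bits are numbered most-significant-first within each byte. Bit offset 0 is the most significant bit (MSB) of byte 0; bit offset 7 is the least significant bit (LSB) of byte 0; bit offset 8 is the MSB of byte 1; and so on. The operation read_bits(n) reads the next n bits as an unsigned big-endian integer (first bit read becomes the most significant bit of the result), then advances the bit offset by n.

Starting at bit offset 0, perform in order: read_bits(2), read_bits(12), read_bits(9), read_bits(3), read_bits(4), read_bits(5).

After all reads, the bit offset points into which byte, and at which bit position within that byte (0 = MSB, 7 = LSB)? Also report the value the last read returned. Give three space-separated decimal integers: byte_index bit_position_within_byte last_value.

Read 1: bits[0:2] width=2 -> value=3 (bin 11); offset now 2 = byte 0 bit 2; 38 bits remain
Read 2: bits[2:14] width=12 -> value=3248 (bin 110010110000); offset now 14 = byte 1 bit 6; 26 bits remain
Read 3: bits[14:23] width=9 -> value=67 (bin 001000011); offset now 23 = byte 2 bit 7; 17 bits remain
Read 4: bits[23:26] width=3 -> value=5 (bin 101); offset now 26 = byte 3 bit 2; 14 bits remain
Read 5: bits[26:30] width=4 -> value=2 (bin 0010); offset now 30 = byte 3 bit 6; 10 bits remain
Read 6: bits[30:35] width=5 -> value=2 (bin 00010); offset now 35 = byte 4 bit 3; 5 bits remain

Answer: 4 3 2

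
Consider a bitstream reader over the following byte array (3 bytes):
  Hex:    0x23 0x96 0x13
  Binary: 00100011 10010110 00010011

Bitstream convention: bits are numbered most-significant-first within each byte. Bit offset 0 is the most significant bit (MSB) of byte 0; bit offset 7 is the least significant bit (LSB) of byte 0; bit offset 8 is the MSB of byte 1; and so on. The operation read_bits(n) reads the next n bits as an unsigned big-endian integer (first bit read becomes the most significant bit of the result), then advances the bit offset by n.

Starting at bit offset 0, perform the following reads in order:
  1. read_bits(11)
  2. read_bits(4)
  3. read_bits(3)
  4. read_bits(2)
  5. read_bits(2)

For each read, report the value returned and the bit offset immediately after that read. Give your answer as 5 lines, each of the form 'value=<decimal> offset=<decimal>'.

Answer: value=284 offset=11
value=11 offset=15
value=0 offset=18
value=1 offset=20
value=0 offset=22

Derivation:
Read 1: bits[0:11] width=11 -> value=284 (bin 00100011100); offset now 11 = byte 1 bit 3; 13 bits remain
Read 2: bits[11:15] width=4 -> value=11 (bin 1011); offset now 15 = byte 1 bit 7; 9 bits remain
Read 3: bits[15:18] width=3 -> value=0 (bin 000); offset now 18 = byte 2 bit 2; 6 bits remain
Read 4: bits[18:20] width=2 -> value=1 (bin 01); offset now 20 = byte 2 bit 4; 4 bits remain
Read 5: bits[20:22] width=2 -> value=0 (bin 00); offset now 22 = byte 2 bit 6; 2 bits remain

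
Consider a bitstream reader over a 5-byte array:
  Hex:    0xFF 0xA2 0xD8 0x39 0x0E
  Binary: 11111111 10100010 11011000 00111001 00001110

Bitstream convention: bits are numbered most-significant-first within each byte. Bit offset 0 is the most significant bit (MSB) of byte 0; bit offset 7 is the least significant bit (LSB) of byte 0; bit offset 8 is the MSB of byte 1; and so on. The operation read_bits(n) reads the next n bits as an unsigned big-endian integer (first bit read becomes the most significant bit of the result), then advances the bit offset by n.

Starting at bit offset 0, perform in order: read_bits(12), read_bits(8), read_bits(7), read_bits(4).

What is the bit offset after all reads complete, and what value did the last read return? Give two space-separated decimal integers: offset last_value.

Answer: 31 12

Derivation:
Read 1: bits[0:12] width=12 -> value=4090 (bin 111111111010); offset now 12 = byte 1 bit 4; 28 bits remain
Read 2: bits[12:20] width=8 -> value=45 (bin 00101101); offset now 20 = byte 2 bit 4; 20 bits remain
Read 3: bits[20:27] width=7 -> value=65 (bin 1000001); offset now 27 = byte 3 bit 3; 13 bits remain
Read 4: bits[27:31] width=4 -> value=12 (bin 1100); offset now 31 = byte 3 bit 7; 9 bits remain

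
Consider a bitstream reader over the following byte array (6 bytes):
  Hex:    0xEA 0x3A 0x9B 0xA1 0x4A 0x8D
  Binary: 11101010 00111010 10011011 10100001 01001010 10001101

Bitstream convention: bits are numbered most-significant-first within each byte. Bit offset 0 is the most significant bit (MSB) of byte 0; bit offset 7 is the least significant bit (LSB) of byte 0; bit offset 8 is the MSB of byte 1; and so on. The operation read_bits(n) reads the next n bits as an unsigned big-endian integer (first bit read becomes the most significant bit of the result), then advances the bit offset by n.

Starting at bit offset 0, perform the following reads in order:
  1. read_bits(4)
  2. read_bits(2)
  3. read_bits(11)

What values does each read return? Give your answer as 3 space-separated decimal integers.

Read 1: bits[0:4] width=4 -> value=14 (bin 1110); offset now 4 = byte 0 bit 4; 44 bits remain
Read 2: bits[4:6] width=2 -> value=2 (bin 10); offset now 6 = byte 0 bit 6; 42 bits remain
Read 3: bits[6:17] width=11 -> value=1141 (bin 10001110101); offset now 17 = byte 2 bit 1; 31 bits remain

Answer: 14 2 1141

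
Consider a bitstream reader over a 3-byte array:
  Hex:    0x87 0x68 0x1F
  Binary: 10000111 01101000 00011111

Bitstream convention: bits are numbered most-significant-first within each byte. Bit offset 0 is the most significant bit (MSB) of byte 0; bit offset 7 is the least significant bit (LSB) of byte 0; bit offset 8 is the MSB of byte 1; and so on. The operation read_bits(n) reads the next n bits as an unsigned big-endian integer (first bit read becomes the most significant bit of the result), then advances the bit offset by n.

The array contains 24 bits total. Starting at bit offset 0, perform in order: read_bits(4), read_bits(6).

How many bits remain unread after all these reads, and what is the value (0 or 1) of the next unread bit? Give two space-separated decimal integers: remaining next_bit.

Read 1: bits[0:4] width=4 -> value=8 (bin 1000); offset now 4 = byte 0 bit 4; 20 bits remain
Read 2: bits[4:10] width=6 -> value=29 (bin 011101); offset now 10 = byte 1 bit 2; 14 bits remain

Answer: 14 1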